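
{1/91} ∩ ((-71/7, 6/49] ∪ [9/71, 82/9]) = {1/91}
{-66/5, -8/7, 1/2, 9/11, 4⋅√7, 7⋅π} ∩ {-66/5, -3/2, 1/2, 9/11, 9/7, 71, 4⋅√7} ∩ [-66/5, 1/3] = {-66/5}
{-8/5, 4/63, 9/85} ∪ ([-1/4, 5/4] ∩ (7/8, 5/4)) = {-8/5, 4/63, 9/85} ∪ (7/8, 5/4)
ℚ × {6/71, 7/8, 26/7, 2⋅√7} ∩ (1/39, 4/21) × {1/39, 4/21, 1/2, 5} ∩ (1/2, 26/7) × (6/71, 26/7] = ∅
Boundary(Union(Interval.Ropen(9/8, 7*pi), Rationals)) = Union(Interval(-oo, 9/8), Interval(7*pi, oo))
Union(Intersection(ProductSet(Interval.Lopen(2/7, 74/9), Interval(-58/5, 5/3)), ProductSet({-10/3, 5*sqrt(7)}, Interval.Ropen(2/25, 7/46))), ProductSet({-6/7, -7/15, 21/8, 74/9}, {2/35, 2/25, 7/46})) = ProductSet({-6/7, -7/15, 21/8, 74/9}, {2/35, 2/25, 7/46})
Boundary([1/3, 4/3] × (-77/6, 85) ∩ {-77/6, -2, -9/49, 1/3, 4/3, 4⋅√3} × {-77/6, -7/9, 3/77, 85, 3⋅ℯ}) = {1/3, 4/3} × {-7/9, 3/77, 3⋅ℯ}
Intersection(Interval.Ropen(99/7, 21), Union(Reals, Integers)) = Interval.Ropen(99/7, 21)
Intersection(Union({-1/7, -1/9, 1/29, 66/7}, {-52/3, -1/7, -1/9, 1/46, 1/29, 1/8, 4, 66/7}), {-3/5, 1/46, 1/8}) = {1/46, 1/8}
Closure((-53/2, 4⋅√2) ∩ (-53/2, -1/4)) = [-53/2, -1/4]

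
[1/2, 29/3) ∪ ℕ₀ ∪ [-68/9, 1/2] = [-68/9, 29/3) ∪ ℕ₀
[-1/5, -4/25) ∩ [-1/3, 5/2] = [-1/5, -4/25)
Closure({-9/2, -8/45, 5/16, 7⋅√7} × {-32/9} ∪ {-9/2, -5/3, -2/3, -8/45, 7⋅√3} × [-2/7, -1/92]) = ({-9/2, -8/45, 5/16, 7⋅√7} × {-32/9}) ∪ ({-9/2, -5/3, -2/3, -8/45, 7⋅√3} × [-2/7, -1/92])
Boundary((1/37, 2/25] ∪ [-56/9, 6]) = {-56/9, 6}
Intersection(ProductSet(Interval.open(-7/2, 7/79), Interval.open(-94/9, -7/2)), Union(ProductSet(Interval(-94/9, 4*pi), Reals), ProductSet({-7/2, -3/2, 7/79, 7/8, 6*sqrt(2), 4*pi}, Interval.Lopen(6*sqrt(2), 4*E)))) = ProductSet(Interval.open(-7/2, 7/79), Interval.open(-94/9, -7/2))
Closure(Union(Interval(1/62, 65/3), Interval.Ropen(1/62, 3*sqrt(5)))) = Interval(1/62, 65/3)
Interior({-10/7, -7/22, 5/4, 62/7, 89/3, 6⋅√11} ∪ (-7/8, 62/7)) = (-7/8, 62/7)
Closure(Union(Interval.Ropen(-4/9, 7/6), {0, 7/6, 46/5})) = Union({46/5}, Interval(-4/9, 7/6))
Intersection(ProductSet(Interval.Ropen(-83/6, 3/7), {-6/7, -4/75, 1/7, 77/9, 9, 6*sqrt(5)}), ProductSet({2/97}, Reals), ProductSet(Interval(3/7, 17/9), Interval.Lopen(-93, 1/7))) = EmptySet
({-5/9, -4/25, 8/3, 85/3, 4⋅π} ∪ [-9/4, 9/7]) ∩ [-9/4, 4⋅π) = [-9/4, 9/7] ∪ {8/3}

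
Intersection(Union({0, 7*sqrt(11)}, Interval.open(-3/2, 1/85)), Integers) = Range(-1, 1, 1)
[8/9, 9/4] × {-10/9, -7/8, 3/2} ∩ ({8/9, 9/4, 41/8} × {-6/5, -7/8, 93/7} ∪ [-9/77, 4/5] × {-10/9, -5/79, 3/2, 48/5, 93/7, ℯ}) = {8/9, 9/4} × {-7/8}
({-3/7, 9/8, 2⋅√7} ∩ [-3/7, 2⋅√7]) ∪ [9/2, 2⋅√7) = {-3/7, 9/8} ∪ [9/2, 2⋅√7]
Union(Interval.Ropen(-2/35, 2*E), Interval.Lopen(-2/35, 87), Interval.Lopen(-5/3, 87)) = Interval.Lopen(-5/3, 87)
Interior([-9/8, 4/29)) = (-9/8, 4/29)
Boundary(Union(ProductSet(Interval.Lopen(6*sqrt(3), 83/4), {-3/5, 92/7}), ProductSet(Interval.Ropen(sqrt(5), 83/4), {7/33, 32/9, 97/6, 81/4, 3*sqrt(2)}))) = Union(ProductSet(Interval(6*sqrt(3), 83/4), {-3/5, 92/7}), ProductSet(Interval(sqrt(5), 83/4), {7/33, 32/9, 97/6, 81/4, 3*sqrt(2)}))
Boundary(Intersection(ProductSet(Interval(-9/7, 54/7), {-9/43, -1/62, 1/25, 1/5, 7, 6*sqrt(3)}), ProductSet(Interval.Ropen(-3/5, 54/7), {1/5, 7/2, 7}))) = ProductSet(Interval(-3/5, 54/7), {1/5, 7})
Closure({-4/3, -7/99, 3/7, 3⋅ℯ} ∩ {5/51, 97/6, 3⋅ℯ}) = {3⋅ℯ}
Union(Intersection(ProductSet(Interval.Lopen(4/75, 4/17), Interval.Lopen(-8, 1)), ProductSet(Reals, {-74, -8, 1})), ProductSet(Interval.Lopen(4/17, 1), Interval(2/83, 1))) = Union(ProductSet(Interval.Lopen(4/75, 4/17), {1}), ProductSet(Interval.Lopen(4/17, 1), Interval(2/83, 1)))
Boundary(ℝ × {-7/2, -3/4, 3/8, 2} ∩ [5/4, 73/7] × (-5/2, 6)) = [5/4, 73/7] × {-3/4, 3/8, 2}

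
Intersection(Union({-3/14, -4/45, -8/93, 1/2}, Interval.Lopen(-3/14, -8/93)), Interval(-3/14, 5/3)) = Union({1/2}, Interval(-3/14, -8/93))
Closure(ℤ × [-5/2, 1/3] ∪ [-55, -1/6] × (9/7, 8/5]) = (ℤ × [-5/2, 1/3]) ∪ ([-55, -1/6] × [9/7, 8/5])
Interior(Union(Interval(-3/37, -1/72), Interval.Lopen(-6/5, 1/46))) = Interval.open(-6/5, 1/46)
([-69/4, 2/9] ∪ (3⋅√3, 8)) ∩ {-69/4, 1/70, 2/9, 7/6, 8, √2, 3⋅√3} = {-69/4, 1/70, 2/9}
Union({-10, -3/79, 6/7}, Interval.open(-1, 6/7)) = Union({-10}, Interval.Lopen(-1, 6/7))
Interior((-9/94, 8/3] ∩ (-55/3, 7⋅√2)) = (-9/94, 8/3)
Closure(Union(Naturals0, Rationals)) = Reals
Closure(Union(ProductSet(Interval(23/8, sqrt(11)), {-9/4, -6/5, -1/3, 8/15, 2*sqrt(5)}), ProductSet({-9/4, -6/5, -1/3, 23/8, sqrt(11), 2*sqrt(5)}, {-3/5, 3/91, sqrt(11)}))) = Union(ProductSet({-9/4, -6/5, -1/3, 23/8, sqrt(11), 2*sqrt(5)}, {-3/5, 3/91, sqrt(11)}), ProductSet(Interval(23/8, sqrt(11)), {-9/4, -6/5, -1/3, 8/15, 2*sqrt(5)}))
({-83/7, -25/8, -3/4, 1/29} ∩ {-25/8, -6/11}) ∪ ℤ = ℤ ∪ {-25/8}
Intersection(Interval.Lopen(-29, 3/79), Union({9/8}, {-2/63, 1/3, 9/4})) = {-2/63}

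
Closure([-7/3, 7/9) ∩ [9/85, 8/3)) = [9/85, 7/9]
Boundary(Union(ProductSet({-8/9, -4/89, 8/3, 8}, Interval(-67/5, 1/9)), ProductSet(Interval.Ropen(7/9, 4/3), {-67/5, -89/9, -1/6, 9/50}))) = Union(ProductSet({-8/9, -4/89, 8/3, 8}, Interval(-67/5, 1/9)), ProductSet(Interval(7/9, 4/3), {-67/5, -89/9, -1/6, 9/50}))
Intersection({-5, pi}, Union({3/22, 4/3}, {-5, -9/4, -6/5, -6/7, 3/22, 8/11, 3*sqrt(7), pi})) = {-5, pi}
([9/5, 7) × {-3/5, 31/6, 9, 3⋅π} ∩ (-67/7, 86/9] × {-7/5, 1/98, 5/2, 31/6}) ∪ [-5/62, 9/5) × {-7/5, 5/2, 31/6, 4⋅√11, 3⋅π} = ([9/5, 7) × {31/6}) ∪ ([-5/62, 9/5) × {-7/5, 5/2, 31/6, 4⋅√11, 3⋅π})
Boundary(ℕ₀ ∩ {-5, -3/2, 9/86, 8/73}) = ∅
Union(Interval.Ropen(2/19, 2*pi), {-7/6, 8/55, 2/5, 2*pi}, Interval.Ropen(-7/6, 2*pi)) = Interval(-7/6, 2*pi)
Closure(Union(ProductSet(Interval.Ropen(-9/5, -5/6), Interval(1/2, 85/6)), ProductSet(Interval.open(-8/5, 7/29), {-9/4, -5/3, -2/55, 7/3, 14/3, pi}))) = Union(ProductSet(Interval(-9/5, -5/6), Interval(1/2, 85/6)), ProductSet(Interval(-8/5, 7/29), {-9/4, -5/3, -2/55}), ProductSet(Interval.Lopen(-8/5, 7/29), {-9/4, -5/3, -2/55, 7/3, 14/3, pi}))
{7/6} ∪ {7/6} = {7/6}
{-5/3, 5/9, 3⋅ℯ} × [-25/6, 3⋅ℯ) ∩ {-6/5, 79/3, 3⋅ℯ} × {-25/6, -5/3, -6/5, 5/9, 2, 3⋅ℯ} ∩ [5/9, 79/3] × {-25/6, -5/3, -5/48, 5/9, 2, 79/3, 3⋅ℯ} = {3⋅ℯ} × {-25/6, -5/3, 5/9, 2}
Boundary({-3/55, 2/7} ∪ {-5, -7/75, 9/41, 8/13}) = {-5, -7/75, -3/55, 9/41, 2/7, 8/13}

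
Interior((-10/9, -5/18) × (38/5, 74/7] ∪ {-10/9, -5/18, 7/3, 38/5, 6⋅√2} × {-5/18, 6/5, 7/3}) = (-10/9, -5/18) × (38/5, 74/7)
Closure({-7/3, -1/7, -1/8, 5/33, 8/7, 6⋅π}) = {-7/3, -1/7, -1/8, 5/33, 8/7, 6⋅π}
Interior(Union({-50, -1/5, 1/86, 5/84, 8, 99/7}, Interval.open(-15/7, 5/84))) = Interval.open(-15/7, 5/84)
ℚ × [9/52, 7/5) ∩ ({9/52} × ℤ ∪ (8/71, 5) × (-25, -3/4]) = {9/52} × {1}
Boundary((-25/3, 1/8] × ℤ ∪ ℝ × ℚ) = ℝ × ℝ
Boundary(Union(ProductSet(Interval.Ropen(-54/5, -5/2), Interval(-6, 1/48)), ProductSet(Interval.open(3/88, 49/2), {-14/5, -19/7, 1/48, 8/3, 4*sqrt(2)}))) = Union(ProductSet({-54/5, -5/2}, Interval(-6, 1/48)), ProductSet(Interval(-54/5, -5/2), {-6, 1/48}), ProductSet(Interval(3/88, 49/2), {-14/5, -19/7, 1/48, 8/3, 4*sqrt(2)}))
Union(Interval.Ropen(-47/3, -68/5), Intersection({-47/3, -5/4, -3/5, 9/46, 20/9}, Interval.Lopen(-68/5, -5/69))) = Union({-5/4, -3/5}, Interval.Ropen(-47/3, -68/5))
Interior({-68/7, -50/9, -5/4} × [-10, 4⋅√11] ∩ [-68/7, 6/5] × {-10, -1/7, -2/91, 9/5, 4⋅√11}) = ∅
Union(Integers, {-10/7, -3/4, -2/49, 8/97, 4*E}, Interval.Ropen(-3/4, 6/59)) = Union({-10/7, 4*E}, Integers, Interval.Ropen(-3/4, 6/59))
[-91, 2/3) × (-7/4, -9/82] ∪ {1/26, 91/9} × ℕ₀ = ({1/26, 91/9} × ℕ₀) ∪ ([-91, 2/3) × (-7/4, -9/82])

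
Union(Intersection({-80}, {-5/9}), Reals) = Reals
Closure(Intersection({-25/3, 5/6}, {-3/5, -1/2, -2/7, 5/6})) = {5/6}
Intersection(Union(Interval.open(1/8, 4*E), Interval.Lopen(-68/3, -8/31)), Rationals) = Union(Intersection(Interval.Lopen(-68/3, -8/31), Rationals), Intersection(Interval.open(1/8, 4*E), Rationals))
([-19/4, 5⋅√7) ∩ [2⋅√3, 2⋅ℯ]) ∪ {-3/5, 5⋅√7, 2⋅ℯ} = {-3/5, 5⋅√7} ∪ [2⋅√3, 2⋅ℯ]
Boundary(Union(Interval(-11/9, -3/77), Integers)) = Union(Complement(Integers, Interval.open(-11/9, -3/77)), {-11/9, -3/77})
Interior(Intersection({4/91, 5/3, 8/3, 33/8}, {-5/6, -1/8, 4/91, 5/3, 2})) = EmptySet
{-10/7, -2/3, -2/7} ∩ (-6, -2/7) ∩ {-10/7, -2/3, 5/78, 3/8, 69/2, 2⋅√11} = {-10/7, -2/3}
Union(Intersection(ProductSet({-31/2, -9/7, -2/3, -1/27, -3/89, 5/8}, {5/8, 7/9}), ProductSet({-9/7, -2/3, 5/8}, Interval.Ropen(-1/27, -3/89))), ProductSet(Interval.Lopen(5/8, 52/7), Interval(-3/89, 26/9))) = ProductSet(Interval.Lopen(5/8, 52/7), Interval(-3/89, 26/9))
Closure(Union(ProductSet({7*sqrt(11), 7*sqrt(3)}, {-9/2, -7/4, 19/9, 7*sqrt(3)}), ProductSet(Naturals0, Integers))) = Union(ProductSet({7*sqrt(11), 7*sqrt(3)}, {-9/2, -7/4, 19/9, 7*sqrt(3)}), ProductSet(Naturals0, Integers))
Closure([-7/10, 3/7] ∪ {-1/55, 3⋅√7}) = [-7/10, 3/7] ∪ {3⋅√7}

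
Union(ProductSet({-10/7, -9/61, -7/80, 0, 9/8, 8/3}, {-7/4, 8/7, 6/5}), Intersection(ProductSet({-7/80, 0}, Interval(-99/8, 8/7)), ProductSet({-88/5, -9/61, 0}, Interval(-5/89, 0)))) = Union(ProductSet({0}, Interval(-5/89, 0)), ProductSet({-10/7, -9/61, -7/80, 0, 9/8, 8/3}, {-7/4, 8/7, 6/5}))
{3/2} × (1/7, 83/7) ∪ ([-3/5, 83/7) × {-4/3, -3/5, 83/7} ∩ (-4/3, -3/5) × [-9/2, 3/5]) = {3/2} × (1/7, 83/7)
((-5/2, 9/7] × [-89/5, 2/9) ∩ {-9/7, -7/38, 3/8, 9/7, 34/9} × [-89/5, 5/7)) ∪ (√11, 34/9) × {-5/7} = ((√11, 34/9) × {-5/7}) ∪ ({-9/7, -7/38, 3/8, 9/7} × [-89/5, 2/9))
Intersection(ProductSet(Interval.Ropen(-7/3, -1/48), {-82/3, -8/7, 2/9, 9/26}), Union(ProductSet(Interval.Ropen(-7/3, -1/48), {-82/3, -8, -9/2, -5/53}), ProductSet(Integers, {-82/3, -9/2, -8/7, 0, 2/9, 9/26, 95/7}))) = Union(ProductSet(Interval.Ropen(-7/3, -1/48), {-82/3}), ProductSet(Range(-2, 0, 1), {-82/3, -8/7, 2/9, 9/26}))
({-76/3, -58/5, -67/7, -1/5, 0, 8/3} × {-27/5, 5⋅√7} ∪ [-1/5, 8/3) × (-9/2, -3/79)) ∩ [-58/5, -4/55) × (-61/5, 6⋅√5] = ([-1/5, -4/55) × (-9/2, -3/79)) ∪ ({-58/5, -67/7, -1/5} × {-27/5, 5⋅√7})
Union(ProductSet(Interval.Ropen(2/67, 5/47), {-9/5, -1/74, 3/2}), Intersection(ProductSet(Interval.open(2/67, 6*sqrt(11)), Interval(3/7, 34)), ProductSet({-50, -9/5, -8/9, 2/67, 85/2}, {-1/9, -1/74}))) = ProductSet(Interval.Ropen(2/67, 5/47), {-9/5, -1/74, 3/2})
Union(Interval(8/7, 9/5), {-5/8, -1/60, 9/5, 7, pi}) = Union({-5/8, -1/60, 7, pi}, Interval(8/7, 9/5))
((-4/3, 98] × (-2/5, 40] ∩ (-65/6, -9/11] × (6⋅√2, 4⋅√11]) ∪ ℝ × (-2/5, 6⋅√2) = (ℝ × (-2/5, 6⋅√2)) ∪ ((-4/3, -9/11] × (6⋅√2, 4⋅√11])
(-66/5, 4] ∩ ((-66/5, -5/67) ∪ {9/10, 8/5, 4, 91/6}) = (-66/5, -5/67) ∪ {9/10, 8/5, 4}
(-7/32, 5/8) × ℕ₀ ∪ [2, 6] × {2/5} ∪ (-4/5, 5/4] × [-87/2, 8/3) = ((-7/32, 5/8) × ℕ₀) ∪ ([2, 6] × {2/5}) ∪ ((-4/5, 5/4] × [-87/2, 8/3))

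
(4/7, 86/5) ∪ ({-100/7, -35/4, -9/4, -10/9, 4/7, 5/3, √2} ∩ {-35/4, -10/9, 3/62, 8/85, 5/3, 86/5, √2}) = {-35/4, -10/9} ∪ (4/7, 86/5)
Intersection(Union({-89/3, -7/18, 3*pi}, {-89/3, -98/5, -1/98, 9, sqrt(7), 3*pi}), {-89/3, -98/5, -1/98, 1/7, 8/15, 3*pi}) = {-89/3, -98/5, -1/98, 3*pi}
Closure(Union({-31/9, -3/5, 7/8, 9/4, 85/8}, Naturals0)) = Union({-31/9, -3/5, 7/8, 9/4, 85/8}, Naturals0)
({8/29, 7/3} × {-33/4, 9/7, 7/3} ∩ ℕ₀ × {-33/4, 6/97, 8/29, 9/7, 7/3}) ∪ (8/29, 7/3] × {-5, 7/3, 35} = (8/29, 7/3] × {-5, 7/3, 35}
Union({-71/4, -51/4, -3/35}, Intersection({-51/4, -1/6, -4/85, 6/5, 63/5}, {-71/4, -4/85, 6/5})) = {-71/4, -51/4, -3/35, -4/85, 6/5}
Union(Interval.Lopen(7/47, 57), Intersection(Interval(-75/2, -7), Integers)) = Union(Interval.Lopen(7/47, 57), Range(-37, -6, 1))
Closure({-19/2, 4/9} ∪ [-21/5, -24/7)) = {-19/2, 4/9} ∪ [-21/5, -24/7]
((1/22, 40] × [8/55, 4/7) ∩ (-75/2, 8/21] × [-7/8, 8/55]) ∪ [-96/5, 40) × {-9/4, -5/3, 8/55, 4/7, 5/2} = [-96/5, 40) × {-9/4, -5/3, 8/55, 4/7, 5/2}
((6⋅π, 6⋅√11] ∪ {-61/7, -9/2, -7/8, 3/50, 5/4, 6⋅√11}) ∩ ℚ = {-61/7, -9/2, -7/8, 3/50, 5/4} ∪ (ℚ ∩ (6⋅π, 6⋅√11])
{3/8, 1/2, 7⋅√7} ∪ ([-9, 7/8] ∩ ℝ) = [-9, 7/8] ∪ {7⋅√7}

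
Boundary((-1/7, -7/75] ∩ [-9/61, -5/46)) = {-1/7, -5/46}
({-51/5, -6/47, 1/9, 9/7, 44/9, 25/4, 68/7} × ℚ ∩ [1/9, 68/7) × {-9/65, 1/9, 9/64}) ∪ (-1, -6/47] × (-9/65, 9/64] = ({1/9, 9/7, 44/9, 25/4} × {-9/65, 1/9, 9/64}) ∪ ((-1, -6/47] × (-9/65, 9/64])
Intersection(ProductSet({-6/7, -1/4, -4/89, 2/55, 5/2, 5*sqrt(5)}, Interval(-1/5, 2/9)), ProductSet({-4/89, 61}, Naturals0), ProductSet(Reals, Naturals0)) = ProductSet({-4/89}, Range(0, 1, 1))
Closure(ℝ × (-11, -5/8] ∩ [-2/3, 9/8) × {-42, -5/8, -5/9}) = [-2/3, 9/8] × {-5/8}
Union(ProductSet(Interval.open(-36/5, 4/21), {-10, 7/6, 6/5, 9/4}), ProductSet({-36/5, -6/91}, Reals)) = Union(ProductSet({-36/5, -6/91}, Reals), ProductSet(Interval.open(-36/5, 4/21), {-10, 7/6, 6/5, 9/4}))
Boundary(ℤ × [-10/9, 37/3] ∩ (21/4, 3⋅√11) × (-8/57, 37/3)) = {6, 7, 8, 9} × [-8/57, 37/3]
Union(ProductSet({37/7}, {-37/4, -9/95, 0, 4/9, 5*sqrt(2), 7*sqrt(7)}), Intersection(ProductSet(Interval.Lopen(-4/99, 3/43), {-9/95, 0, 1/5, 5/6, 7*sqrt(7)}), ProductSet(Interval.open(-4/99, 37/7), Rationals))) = Union(ProductSet({37/7}, {-37/4, -9/95, 0, 4/9, 5*sqrt(2), 7*sqrt(7)}), ProductSet(Interval.Lopen(-4/99, 3/43), {-9/95, 0, 1/5, 5/6}))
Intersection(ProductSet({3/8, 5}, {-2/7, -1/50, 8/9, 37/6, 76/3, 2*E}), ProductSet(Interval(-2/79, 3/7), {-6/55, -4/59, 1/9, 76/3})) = ProductSet({3/8}, {76/3})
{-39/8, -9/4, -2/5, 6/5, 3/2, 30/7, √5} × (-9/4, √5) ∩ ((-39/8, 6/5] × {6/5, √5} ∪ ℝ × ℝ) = {-39/8, -9/4, -2/5, 6/5, 3/2, 30/7, √5} × (-9/4, √5)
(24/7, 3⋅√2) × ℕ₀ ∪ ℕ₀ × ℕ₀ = (ℕ₀ ∪ (24/7, 3⋅√2)) × ℕ₀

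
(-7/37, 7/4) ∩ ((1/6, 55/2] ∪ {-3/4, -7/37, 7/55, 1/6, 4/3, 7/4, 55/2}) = {7/55} ∪ [1/6, 7/4)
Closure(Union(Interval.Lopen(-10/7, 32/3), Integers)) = Union(Integers, Interval(-10/7, 32/3))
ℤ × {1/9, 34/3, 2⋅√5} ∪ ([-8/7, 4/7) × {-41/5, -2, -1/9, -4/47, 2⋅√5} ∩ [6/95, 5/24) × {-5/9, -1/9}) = ([6/95, 5/24) × {-1/9}) ∪ (ℤ × {1/9, 34/3, 2⋅√5})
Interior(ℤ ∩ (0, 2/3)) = ∅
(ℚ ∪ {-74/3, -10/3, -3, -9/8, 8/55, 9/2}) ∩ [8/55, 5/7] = ℚ ∩ [8/55, 5/7]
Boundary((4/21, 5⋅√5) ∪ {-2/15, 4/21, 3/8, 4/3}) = {-2/15, 4/21, 5⋅√5}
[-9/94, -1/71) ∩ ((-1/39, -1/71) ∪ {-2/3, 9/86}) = (-1/39, -1/71)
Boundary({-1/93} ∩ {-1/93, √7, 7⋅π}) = {-1/93}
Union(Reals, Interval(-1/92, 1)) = Interval(-oo, oo)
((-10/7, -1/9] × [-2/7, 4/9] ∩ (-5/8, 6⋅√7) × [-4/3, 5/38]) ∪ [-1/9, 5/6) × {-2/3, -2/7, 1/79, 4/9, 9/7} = ((-5/8, -1/9] × [-2/7, 5/38]) ∪ ([-1/9, 5/6) × {-2/3, -2/7, 1/79, 4/9, 9/7})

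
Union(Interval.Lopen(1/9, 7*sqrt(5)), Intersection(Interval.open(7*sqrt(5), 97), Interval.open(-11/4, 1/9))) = Interval.Lopen(1/9, 7*sqrt(5))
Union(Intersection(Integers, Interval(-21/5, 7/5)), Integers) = Integers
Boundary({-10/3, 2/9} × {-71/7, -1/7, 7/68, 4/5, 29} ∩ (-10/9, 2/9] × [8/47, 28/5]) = {2/9} × {4/5}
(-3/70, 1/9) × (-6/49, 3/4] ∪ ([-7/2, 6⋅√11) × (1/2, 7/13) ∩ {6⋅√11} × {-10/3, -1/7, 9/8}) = (-3/70, 1/9) × (-6/49, 3/4]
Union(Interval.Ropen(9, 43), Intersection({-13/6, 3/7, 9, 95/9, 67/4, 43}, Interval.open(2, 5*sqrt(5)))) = Interval.Ropen(9, 43)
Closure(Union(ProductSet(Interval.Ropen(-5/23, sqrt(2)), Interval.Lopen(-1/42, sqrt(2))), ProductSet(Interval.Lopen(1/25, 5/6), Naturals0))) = Union(ProductSet({-5/23, sqrt(2)}, Interval(-1/42, sqrt(2))), ProductSet(Interval(-5/23, sqrt(2)), {-1/42, sqrt(2)}), ProductSet(Interval.Ropen(-5/23, sqrt(2)), Interval.Lopen(-1/42, sqrt(2))), ProductSet(Interval(1/25, 5/6), Complement(Naturals0, Interval.open(-1/42, sqrt(2)))), ProductSet(Interval.Lopen(1/25, 5/6), Naturals0))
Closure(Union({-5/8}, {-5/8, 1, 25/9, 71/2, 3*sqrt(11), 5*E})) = {-5/8, 1, 25/9, 71/2, 3*sqrt(11), 5*E}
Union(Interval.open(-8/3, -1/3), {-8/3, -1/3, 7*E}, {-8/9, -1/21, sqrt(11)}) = Union({-1/21, sqrt(11), 7*E}, Interval(-8/3, -1/3))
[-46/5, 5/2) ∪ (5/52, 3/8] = [-46/5, 5/2)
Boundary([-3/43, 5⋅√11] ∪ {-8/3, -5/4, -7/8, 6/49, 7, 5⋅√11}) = {-8/3, -5/4, -7/8, -3/43, 5⋅√11}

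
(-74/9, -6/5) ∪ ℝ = (-∞, ∞)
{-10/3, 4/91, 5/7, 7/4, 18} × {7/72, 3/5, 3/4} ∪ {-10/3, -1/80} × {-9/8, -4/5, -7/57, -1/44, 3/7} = ({-10/3, -1/80} × {-9/8, -4/5, -7/57, -1/44, 3/7}) ∪ ({-10/3, 4/91, 5/7, 7/4, 18} × {7/72, 3/5, 3/4})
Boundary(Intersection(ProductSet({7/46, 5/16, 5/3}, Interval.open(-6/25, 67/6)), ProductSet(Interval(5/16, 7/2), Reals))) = ProductSet({5/16, 5/3}, Interval(-6/25, 67/6))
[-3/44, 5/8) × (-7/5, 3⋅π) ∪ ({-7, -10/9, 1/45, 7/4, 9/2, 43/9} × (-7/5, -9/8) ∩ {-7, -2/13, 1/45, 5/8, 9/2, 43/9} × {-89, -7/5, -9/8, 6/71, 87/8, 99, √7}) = [-3/44, 5/8) × (-7/5, 3⋅π)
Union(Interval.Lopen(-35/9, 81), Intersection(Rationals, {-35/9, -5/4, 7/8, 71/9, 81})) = Interval(-35/9, 81)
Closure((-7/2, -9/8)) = [-7/2, -9/8]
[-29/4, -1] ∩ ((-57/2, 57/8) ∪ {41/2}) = [-29/4, -1]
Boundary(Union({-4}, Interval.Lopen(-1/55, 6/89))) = {-4, -1/55, 6/89}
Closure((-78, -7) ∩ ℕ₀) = ∅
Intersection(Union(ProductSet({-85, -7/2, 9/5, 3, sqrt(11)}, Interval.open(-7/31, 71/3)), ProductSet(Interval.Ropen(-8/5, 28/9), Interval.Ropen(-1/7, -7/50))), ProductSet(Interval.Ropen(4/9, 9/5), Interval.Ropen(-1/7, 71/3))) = ProductSet(Interval.Ropen(4/9, 9/5), Interval.Ropen(-1/7, -7/50))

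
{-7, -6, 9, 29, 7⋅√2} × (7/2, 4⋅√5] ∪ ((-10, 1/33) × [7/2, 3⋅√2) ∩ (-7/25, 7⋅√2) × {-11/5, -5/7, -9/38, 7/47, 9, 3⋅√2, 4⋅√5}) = {-7, -6, 9, 29, 7⋅√2} × (7/2, 4⋅√5]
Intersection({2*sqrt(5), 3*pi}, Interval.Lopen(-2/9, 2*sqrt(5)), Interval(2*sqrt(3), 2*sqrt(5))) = {2*sqrt(5)}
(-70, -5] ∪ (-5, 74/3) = (-70, 74/3)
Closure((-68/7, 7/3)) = [-68/7, 7/3]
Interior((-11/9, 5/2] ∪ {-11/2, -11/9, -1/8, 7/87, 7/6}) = (-11/9, 5/2)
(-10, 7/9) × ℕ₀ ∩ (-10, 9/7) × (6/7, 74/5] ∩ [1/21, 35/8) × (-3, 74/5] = [1/21, 7/9) × {1, 2, …, 14}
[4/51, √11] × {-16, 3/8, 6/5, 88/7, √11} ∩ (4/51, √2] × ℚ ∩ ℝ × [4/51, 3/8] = (4/51, √2] × {3/8}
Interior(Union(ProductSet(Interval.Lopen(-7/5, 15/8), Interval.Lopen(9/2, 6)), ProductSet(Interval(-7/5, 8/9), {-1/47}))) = ProductSet(Interval.open(-7/5, 15/8), Interval.open(9/2, 6))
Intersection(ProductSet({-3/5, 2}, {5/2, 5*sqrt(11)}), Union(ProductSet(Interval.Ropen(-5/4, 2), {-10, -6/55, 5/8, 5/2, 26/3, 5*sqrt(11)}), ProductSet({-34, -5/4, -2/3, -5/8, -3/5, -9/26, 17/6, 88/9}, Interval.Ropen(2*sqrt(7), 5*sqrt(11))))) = ProductSet({-3/5}, {5/2, 5*sqrt(11)})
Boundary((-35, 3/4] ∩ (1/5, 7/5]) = {1/5, 3/4}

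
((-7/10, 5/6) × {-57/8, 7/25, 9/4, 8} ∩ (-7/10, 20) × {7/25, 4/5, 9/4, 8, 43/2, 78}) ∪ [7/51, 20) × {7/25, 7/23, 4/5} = ((-7/10, 5/6) × {7/25, 9/4, 8}) ∪ ([7/51, 20) × {7/25, 7/23, 4/5})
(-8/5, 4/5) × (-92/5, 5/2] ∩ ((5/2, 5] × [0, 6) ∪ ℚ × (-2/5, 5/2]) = (ℚ ∩ (-8/5, 4/5)) × (-2/5, 5/2]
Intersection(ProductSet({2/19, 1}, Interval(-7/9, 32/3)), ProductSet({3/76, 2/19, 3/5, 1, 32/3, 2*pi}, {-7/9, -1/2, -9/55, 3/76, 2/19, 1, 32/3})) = ProductSet({2/19, 1}, {-7/9, -1/2, -9/55, 3/76, 2/19, 1, 32/3})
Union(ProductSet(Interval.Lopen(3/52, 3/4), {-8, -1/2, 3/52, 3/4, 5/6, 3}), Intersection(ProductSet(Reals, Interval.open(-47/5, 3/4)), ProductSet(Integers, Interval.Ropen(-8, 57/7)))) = Union(ProductSet(Integers, Interval.Ropen(-8, 3/4)), ProductSet(Interval.Lopen(3/52, 3/4), {-8, -1/2, 3/52, 3/4, 5/6, 3}))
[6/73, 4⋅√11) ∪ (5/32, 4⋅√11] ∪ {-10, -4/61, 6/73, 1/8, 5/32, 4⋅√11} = {-10, -4/61} ∪ [6/73, 4⋅√11]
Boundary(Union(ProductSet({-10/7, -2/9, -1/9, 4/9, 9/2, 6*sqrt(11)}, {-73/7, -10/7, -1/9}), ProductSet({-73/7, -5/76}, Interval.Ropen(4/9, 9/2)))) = Union(ProductSet({-73/7, -5/76}, Interval(4/9, 9/2)), ProductSet({-10/7, -2/9, -1/9, 4/9, 9/2, 6*sqrt(11)}, {-73/7, -10/7, -1/9}))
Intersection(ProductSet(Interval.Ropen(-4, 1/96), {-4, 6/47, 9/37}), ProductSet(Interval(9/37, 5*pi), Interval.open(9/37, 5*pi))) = EmptySet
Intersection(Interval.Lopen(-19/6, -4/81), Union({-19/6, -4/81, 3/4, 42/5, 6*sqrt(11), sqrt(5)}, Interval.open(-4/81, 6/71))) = {-4/81}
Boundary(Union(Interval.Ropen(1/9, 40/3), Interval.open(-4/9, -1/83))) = {-4/9, -1/83, 1/9, 40/3}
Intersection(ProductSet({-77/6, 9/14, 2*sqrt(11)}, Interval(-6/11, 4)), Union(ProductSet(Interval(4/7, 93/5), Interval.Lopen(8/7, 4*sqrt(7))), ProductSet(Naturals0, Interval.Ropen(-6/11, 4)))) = ProductSet({9/14, 2*sqrt(11)}, Interval.Lopen(8/7, 4))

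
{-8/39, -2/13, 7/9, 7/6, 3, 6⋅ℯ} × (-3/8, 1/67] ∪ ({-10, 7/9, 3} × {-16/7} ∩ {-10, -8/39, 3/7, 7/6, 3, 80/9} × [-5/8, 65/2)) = {-8/39, -2/13, 7/9, 7/6, 3, 6⋅ℯ} × (-3/8, 1/67]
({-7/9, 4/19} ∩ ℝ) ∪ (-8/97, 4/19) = {-7/9} ∪ (-8/97, 4/19]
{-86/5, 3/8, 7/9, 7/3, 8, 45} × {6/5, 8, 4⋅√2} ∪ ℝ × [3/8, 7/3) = (ℝ × [3/8, 7/3)) ∪ ({-86/5, 3/8, 7/9, 7/3, 8, 45} × {6/5, 8, 4⋅√2})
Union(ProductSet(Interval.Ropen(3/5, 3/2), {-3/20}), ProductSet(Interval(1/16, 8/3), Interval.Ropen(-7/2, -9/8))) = Union(ProductSet(Interval(1/16, 8/3), Interval.Ropen(-7/2, -9/8)), ProductSet(Interval.Ropen(3/5, 3/2), {-3/20}))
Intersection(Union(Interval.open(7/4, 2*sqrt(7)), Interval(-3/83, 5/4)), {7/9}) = {7/9}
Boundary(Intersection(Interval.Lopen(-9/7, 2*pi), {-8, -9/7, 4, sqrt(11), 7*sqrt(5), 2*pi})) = {4, sqrt(11), 2*pi}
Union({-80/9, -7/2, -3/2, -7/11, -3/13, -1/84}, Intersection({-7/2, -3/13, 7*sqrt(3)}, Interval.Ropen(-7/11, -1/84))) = {-80/9, -7/2, -3/2, -7/11, -3/13, -1/84}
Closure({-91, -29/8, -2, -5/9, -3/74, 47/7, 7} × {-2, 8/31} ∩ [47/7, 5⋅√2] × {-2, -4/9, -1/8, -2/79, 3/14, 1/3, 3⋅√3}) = {47/7, 7} × {-2}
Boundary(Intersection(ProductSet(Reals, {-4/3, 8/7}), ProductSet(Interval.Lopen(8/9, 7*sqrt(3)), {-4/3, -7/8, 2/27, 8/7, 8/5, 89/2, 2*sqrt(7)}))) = ProductSet(Interval(8/9, 7*sqrt(3)), {-4/3, 8/7})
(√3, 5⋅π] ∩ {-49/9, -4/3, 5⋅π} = {5⋅π}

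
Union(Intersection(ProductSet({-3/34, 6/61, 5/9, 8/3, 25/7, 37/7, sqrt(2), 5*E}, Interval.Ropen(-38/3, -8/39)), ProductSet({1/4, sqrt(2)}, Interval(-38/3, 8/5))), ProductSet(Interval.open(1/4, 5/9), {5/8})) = Union(ProductSet({sqrt(2)}, Interval.Ropen(-38/3, -8/39)), ProductSet(Interval.open(1/4, 5/9), {5/8}))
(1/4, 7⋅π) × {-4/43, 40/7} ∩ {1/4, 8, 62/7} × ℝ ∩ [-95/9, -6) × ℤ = ∅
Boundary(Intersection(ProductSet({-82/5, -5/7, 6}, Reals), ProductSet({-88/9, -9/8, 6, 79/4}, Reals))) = ProductSet({6}, Reals)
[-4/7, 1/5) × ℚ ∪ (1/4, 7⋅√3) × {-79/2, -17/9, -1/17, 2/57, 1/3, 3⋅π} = ([-4/7, 1/5) × ℚ) ∪ ((1/4, 7⋅√3) × {-79/2, -17/9, -1/17, 2/57, 1/3, 3⋅π})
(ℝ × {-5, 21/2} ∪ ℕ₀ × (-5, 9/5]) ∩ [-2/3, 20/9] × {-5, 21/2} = [-2/3, 20/9] × {-5, 21/2}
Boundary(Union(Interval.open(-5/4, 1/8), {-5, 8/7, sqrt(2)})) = {-5, -5/4, 1/8, 8/7, sqrt(2)}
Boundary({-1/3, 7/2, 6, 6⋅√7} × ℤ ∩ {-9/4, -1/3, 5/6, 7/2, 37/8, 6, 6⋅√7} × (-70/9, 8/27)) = {-1/3, 7/2, 6, 6⋅√7} × {-7, -6, …, 0}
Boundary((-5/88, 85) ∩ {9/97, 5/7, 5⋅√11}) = {9/97, 5/7, 5⋅√11}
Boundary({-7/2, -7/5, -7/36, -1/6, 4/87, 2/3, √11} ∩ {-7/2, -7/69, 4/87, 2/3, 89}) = {-7/2, 4/87, 2/3}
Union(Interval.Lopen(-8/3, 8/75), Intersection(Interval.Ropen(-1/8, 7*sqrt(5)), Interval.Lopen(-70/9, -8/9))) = Interval.Lopen(-8/3, 8/75)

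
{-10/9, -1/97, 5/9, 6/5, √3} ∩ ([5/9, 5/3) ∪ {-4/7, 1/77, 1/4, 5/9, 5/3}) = {5/9, 6/5}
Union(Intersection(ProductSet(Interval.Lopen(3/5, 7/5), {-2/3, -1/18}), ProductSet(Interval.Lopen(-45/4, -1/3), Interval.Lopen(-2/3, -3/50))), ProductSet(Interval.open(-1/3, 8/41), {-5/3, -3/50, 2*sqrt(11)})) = ProductSet(Interval.open(-1/3, 8/41), {-5/3, -3/50, 2*sqrt(11)})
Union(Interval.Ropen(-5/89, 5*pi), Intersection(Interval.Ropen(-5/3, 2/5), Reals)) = Interval.Ropen(-5/3, 5*pi)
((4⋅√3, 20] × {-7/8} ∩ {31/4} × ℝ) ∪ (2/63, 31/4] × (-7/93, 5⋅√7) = ({31/4} × {-7/8}) ∪ ((2/63, 31/4] × (-7/93, 5⋅√7))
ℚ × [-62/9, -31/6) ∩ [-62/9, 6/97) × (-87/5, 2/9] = (ℚ ∩ [-62/9, 6/97)) × [-62/9, -31/6)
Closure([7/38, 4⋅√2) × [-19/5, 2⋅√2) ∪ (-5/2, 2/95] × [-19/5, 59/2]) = ([-5/2, 2/95] × [-19/5, 59/2]) ∪ ({7/38, 4⋅√2} × [-19/5, 2⋅√2]) ∪ ([7/38, 4⋅√2] × {-19/5, 2⋅√2}) ∪ ([7/38, 4⋅√2) × [-19/5, 2⋅√2))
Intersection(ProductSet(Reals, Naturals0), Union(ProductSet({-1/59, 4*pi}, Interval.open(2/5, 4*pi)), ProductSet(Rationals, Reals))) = Union(ProductSet({-1/59, 4*pi}, Range(1, 13, 1)), ProductSet(Rationals, Naturals0))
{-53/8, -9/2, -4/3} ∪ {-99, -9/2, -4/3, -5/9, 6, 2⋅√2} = {-99, -53/8, -9/2, -4/3, -5/9, 6, 2⋅√2}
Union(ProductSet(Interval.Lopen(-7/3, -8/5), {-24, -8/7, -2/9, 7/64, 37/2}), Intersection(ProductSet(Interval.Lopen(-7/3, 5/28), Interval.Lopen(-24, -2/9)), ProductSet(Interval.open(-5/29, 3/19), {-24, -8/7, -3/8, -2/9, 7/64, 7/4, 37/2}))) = Union(ProductSet(Interval.Lopen(-7/3, -8/5), {-24, -8/7, -2/9, 7/64, 37/2}), ProductSet(Interval.open(-5/29, 3/19), {-8/7, -3/8, -2/9}))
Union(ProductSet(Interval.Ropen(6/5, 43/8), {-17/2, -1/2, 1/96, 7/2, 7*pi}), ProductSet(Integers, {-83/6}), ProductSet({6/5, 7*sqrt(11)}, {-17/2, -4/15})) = Union(ProductSet({6/5, 7*sqrt(11)}, {-17/2, -4/15}), ProductSet(Integers, {-83/6}), ProductSet(Interval.Ropen(6/5, 43/8), {-17/2, -1/2, 1/96, 7/2, 7*pi}))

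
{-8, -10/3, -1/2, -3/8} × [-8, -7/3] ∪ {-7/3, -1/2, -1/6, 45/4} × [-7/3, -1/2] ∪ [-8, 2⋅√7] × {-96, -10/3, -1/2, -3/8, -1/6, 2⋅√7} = ({-8, -10/3, -1/2, -3/8} × [-8, -7/3]) ∪ ({-7/3, -1/2, -1/6, 45/4} × [-7/3, -1/2]) ∪ ([-8, 2⋅√7] × {-96, -10/3, -1/2, -3/8, -1/6, 2⋅√7})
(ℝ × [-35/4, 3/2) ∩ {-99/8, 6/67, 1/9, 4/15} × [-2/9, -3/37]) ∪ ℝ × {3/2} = (ℝ × {3/2}) ∪ ({-99/8, 6/67, 1/9, 4/15} × [-2/9, -3/37])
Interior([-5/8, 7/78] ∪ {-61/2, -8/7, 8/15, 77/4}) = (-5/8, 7/78)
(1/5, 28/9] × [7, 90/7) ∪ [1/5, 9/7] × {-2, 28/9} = ([1/5, 9/7] × {-2, 28/9}) ∪ ((1/5, 28/9] × [7, 90/7))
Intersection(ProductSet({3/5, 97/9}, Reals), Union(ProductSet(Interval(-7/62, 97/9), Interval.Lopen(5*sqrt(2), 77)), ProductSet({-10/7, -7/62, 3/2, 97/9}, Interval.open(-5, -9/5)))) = Union(ProductSet({97/9}, Interval.open(-5, -9/5)), ProductSet({3/5, 97/9}, Interval.Lopen(5*sqrt(2), 77)))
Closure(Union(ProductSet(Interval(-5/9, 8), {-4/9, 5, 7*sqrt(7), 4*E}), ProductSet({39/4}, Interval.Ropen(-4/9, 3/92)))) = Union(ProductSet({39/4}, Interval(-4/9, 3/92)), ProductSet(Interval(-5/9, 8), {-4/9, 5, 7*sqrt(7), 4*E}))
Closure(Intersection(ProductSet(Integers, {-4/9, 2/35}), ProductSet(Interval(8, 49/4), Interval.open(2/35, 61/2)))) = EmptySet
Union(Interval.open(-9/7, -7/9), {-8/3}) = Union({-8/3}, Interval.open(-9/7, -7/9))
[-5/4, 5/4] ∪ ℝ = (-∞, ∞)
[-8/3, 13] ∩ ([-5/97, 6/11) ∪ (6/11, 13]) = [-5/97, 6/11) ∪ (6/11, 13]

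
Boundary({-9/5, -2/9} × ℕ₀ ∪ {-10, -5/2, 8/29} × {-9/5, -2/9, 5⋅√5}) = ({-9/5, -2/9} × ℕ₀) ∪ ({-10, -5/2, 8/29} × {-9/5, -2/9, 5⋅√5})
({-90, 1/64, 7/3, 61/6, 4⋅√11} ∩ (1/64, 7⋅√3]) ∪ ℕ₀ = ℕ₀ ∪ {7/3, 61/6}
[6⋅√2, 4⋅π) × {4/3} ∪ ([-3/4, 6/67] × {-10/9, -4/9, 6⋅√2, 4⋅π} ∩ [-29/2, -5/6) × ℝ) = [6⋅√2, 4⋅π) × {4/3}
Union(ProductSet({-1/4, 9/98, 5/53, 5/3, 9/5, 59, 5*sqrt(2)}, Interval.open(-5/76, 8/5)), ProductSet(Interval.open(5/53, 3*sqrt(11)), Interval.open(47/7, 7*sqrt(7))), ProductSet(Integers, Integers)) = Union(ProductSet({-1/4, 9/98, 5/53, 5/3, 9/5, 59, 5*sqrt(2)}, Interval.open(-5/76, 8/5)), ProductSet(Integers, Integers), ProductSet(Interval.open(5/53, 3*sqrt(11)), Interval.open(47/7, 7*sqrt(7))))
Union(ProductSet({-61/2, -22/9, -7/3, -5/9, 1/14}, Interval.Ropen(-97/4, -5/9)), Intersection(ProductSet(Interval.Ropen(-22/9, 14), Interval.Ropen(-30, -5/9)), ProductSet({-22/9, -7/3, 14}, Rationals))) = Union(ProductSet({-22/9, -7/3}, Intersection(Interval.Ropen(-30, -5/9), Rationals)), ProductSet({-61/2, -22/9, -7/3, -5/9, 1/14}, Interval.Ropen(-97/4, -5/9)))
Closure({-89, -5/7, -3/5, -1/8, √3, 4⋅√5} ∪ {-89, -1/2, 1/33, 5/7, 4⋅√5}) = {-89, -5/7, -3/5, -1/2, -1/8, 1/33, 5/7, √3, 4⋅√5}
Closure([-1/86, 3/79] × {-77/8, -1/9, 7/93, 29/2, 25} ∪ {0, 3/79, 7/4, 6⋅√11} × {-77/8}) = ({0, 3/79, 7/4, 6⋅√11} × {-77/8}) ∪ ([-1/86, 3/79] × {-77/8, -1/9, 7/93, 29/2, 25})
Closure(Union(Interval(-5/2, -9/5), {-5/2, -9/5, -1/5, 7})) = Union({-1/5, 7}, Interval(-5/2, -9/5))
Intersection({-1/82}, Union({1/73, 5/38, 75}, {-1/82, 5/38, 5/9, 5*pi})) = {-1/82}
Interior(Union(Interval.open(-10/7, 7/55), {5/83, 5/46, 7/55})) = Interval.open(-10/7, 7/55)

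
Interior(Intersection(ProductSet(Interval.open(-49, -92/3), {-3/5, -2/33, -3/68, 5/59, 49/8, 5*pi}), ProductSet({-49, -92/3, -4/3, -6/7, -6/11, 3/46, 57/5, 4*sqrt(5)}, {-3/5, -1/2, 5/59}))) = EmptySet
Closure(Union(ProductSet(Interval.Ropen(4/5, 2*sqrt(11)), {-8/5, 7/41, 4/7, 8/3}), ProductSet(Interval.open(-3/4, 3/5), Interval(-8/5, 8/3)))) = Union(ProductSet(Interval(-3/4, 3/5), Interval(-8/5, 8/3)), ProductSet(Interval(4/5, 2*sqrt(11)), {-8/5, 7/41, 4/7, 8/3}))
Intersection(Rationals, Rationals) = Rationals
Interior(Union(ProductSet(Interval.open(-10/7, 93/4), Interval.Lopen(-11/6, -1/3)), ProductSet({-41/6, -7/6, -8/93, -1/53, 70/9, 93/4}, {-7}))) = ProductSet(Interval.open(-10/7, 93/4), Interval.open(-11/6, -1/3))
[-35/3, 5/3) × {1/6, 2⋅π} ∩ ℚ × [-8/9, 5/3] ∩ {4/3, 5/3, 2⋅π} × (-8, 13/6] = {4/3} × {1/6}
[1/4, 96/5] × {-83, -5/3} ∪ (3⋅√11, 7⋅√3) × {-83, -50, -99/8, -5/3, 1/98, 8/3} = ([1/4, 96/5] × {-83, -5/3}) ∪ ((3⋅√11, 7⋅√3) × {-83, -50, -99/8, -5/3, 1/98, 8/3})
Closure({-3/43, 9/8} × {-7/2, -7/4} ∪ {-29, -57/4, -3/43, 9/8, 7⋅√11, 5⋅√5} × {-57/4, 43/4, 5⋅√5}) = ({-3/43, 9/8} × {-7/2, -7/4}) ∪ ({-29, -57/4, -3/43, 9/8, 7⋅√11, 5⋅√5} × {-57/4, 43/4, 5⋅√5})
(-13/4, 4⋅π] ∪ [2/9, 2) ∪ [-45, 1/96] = [-45, 4⋅π]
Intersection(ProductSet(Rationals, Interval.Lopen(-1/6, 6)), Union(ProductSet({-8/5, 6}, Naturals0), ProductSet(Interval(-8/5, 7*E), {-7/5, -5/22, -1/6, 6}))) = Union(ProductSet({-8/5, 6}, Range(0, 7, 1)), ProductSet(Intersection(Interval(-8/5, 7*E), Rationals), {6}))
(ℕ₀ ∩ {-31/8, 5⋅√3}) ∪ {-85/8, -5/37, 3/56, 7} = {-85/8, -5/37, 3/56, 7}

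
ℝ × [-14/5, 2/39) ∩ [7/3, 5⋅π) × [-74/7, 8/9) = [7/3, 5⋅π) × [-14/5, 2/39)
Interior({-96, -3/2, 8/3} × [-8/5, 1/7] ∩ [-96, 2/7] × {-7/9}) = ∅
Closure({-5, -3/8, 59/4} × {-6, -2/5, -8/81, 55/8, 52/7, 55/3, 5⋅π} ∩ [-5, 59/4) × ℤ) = {-5, -3/8} × {-6}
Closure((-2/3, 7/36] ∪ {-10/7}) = {-10/7} ∪ [-2/3, 7/36]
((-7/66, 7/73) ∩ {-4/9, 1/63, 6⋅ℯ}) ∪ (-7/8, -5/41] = (-7/8, -5/41] ∪ {1/63}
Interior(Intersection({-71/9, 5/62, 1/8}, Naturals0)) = EmptySet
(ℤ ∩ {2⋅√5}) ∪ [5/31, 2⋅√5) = [5/31, 2⋅√5)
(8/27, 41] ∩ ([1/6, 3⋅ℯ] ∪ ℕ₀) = (8/27, 3⋅ℯ] ∪ {1, 2, …, 41}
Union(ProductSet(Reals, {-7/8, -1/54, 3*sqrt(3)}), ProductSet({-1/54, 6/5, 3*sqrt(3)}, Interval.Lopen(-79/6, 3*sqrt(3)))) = Union(ProductSet({-1/54, 6/5, 3*sqrt(3)}, Interval.Lopen(-79/6, 3*sqrt(3))), ProductSet(Reals, {-7/8, -1/54, 3*sqrt(3)}))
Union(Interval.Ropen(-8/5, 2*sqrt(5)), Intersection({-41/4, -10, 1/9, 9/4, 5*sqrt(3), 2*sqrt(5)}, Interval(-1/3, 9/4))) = Interval.Ropen(-8/5, 2*sqrt(5))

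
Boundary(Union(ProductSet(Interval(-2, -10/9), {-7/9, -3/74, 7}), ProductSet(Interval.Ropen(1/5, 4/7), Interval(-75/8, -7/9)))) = Union(ProductSet({1/5, 4/7}, Interval(-75/8, -7/9)), ProductSet(Interval(-2, -10/9), {-7/9, -3/74, 7}), ProductSet(Interval(1/5, 4/7), {-75/8, -7/9}))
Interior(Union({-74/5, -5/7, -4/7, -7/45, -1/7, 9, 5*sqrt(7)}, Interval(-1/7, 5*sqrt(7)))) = Interval.open(-1/7, 5*sqrt(7))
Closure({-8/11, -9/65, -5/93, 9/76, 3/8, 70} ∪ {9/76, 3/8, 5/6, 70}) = {-8/11, -9/65, -5/93, 9/76, 3/8, 5/6, 70}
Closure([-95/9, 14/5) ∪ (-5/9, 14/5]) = [-95/9, 14/5]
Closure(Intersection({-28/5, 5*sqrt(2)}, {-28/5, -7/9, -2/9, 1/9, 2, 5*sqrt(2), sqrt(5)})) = {-28/5, 5*sqrt(2)}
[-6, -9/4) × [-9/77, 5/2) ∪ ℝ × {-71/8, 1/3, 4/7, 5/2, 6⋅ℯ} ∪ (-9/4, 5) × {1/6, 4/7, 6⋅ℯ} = (ℝ × {-71/8, 1/3, 4/7, 5/2, 6⋅ℯ}) ∪ ([-6, -9/4) × [-9/77, 5/2)) ∪ ((-9/4, 5) × {1/6, 4/7, 6⋅ℯ})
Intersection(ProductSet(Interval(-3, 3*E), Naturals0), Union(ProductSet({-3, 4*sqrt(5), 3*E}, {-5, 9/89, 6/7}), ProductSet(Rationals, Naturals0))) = ProductSet(Intersection(Interval(-3, 3*E), Rationals), Naturals0)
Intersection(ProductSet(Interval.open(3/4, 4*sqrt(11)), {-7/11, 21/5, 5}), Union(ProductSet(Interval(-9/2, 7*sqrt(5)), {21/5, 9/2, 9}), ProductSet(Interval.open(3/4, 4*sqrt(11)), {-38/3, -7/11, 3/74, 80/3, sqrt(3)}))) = ProductSet(Interval.open(3/4, 4*sqrt(11)), {-7/11, 21/5})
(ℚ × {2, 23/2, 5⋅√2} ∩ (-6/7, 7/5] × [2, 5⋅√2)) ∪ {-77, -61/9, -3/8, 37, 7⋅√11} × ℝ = ((ℚ ∩ (-6/7, 7/5]) × {2}) ∪ ({-77, -61/9, -3/8, 37, 7⋅√11} × ℝ)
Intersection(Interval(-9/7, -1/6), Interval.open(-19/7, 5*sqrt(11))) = Interval(-9/7, -1/6)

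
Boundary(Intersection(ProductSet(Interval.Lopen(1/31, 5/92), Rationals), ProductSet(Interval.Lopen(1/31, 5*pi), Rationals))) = ProductSet(Interval(1/31, 5/92), Reals)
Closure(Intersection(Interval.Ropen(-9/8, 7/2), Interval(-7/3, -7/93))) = Interval(-9/8, -7/93)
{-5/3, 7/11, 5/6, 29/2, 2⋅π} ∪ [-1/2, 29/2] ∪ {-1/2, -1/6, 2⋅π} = {-5/3} ∪ [-1/2, 29/2]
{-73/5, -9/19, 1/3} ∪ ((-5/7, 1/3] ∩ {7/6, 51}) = {-73/5, -9/19, 1/3}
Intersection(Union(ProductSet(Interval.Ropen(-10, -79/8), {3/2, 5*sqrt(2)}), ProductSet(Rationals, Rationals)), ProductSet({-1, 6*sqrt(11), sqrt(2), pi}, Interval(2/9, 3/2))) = ProductSet({-1}, Intersection(Interval(2/9, 3/2), Rationals))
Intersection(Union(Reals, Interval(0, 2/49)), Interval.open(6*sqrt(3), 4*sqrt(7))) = Interval.open(6*sqrt(3), 4*sqrt(7))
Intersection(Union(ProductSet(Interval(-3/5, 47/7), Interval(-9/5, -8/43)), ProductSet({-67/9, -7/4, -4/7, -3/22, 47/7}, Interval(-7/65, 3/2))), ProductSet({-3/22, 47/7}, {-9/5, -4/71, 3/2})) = ProductSet({-3/22, 47/7}, {-9/5, -4/71, 3/2})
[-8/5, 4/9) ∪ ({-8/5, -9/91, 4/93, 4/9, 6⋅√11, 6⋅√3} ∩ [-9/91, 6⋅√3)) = [-8/5, 4/9]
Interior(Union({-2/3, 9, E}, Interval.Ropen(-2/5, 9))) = Interval.open(-2/5, 9)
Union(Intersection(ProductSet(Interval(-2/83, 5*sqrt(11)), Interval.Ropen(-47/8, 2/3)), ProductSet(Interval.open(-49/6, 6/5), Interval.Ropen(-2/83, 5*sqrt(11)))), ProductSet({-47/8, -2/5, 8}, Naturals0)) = Union(ProductSet({-47/8, -2/5, 8}, Naturals0), ProductSet(Interval.Ropen(-2/83, 6/5), Interval.Ropen(-2/83, 2/3)))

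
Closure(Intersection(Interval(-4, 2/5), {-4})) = {-4}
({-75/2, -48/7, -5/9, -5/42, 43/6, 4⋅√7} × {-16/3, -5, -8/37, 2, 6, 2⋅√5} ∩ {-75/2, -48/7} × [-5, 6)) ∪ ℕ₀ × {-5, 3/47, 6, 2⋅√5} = (ℕ₀ × {-5, 3/47, 6, 2⋅√5}) ∪ ({-75/2, -48/7} × {-5, -8/37, 2, 2⋅√5})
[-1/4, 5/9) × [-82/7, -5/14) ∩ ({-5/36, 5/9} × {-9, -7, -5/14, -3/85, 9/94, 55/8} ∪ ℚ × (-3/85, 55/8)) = {-5/36} × {-9, -7}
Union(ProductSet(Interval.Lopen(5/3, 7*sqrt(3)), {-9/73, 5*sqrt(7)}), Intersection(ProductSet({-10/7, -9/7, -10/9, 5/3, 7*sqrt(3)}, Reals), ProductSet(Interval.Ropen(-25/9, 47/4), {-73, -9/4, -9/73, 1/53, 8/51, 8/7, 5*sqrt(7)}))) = Union(ProductSet({-10/7, -9/7, -10/9, 5/3}, {-73, -9/4, -9/73, 1/53, 8/51, 8/7, 5*sqrt(7)}), ProductSet(Interval.Lopen(5/3, 7*sqrt(3)), {-9/73, 5*sqrt(7)}))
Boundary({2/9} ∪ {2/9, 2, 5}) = {2/9, 2, 5}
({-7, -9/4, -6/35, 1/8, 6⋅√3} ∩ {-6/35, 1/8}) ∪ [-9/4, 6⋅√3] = [-9/4, 6⋅√3]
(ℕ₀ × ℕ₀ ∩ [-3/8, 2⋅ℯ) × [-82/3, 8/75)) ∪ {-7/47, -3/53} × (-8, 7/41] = ({-7/47, -3/53} × (-8, 7/41]) ∪ ({0, 1, …, 5} × {0})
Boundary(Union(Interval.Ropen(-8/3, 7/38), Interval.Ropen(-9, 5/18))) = {-9, 5/18}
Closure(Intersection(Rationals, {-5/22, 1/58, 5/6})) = {-5/22, 1/58, 5/6}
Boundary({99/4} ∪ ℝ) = ∅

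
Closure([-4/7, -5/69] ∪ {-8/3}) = {-8/3} ∪ [-4/7, -5/69]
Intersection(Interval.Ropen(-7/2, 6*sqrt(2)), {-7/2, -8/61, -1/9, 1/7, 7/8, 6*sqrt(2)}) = {-7/2, -8/61, -1/9, 1/7, 7/8}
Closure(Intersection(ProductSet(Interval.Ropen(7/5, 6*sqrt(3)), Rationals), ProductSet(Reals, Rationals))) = ProductSet(Interval(7/5, 6*sqrt(3)), Reals)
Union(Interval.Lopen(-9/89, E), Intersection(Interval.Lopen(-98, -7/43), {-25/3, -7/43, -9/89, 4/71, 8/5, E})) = Union({-25/3, -7/43}, Interval.Lopen(-9/89, E))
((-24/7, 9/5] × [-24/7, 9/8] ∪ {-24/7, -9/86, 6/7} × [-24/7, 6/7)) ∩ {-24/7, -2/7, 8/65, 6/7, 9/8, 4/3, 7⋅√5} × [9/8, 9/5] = {-2/7, 8/65, 6/7, 9/8, 4/3} × {9/8}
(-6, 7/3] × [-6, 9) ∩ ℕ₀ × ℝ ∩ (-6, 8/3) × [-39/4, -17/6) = {0, 1, 2} × [-6, -17/6)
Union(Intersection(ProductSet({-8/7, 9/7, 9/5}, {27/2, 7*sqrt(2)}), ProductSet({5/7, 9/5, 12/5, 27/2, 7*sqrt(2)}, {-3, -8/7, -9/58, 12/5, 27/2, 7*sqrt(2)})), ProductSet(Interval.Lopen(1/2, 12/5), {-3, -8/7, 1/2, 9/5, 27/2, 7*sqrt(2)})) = ProductSet(Interval.Lopen(1/2, 12/5), {-3, -8/7, 1/2, 9/5, 27/2, 7*sqrt(2)})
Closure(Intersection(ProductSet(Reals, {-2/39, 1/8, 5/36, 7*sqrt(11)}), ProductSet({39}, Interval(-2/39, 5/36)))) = ProductSet({39}, {-2/39, 1/8, 5/36})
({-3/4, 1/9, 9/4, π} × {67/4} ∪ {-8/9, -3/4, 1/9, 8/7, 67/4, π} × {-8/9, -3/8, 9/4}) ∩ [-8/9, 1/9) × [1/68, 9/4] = {-8/9, -3/4} × {9/4}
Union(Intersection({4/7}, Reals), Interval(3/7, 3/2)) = Interval(3/7, 3/2)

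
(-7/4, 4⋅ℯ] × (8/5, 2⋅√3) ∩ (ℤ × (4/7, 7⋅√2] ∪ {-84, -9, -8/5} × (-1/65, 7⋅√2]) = ({-8/5} ∪ {-1, 0, …, 10}) × (8/5, 2⋅√3)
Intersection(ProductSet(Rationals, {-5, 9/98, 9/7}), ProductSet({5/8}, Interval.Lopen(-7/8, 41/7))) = ProductSet({5/8}, {9/98, 9/7})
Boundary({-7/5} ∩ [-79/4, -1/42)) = {-7/5}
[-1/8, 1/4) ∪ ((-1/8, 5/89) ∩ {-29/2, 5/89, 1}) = [-1/8, 1/4)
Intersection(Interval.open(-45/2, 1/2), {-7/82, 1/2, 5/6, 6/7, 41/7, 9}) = {-7/82}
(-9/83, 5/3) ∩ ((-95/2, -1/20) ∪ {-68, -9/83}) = (-9/83, -1/20)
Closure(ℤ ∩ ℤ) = ℤ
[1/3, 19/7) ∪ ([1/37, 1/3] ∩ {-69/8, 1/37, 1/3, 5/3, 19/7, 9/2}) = {1/37} ∪ [1/3, 19/7)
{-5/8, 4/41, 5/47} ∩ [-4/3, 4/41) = {-5/8}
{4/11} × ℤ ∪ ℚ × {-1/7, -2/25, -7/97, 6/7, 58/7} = ({4/11} × ℤ) ∪ (ℚ × {-1/7, -2/25, -7/97, 6/7, 58/7})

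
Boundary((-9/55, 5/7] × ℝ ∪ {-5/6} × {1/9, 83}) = ({-9/55, 5/7} × ℝ) ∪ ({-5/6} × {1/9, 83})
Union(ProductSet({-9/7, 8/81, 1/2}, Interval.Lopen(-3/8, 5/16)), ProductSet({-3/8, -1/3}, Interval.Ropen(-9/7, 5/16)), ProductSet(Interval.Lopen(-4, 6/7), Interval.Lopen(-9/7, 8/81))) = Union(ProductSet({-3/8, -1/3}, Interval.Ropen(-9/7, 5/16)), ProductSet({-9/7, 8/81, 1/2}, Interval.Lopen(-3/8, 5/16)), ProductSet(Interval.Lopen(-4, 6/7), Interval.Lopen(-9/7, 8/81)))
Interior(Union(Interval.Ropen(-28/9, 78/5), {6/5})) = Interval.open(-28/9, 78/5)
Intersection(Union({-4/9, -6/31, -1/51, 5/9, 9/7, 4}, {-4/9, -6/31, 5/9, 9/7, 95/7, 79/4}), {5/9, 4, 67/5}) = {5/9, 4}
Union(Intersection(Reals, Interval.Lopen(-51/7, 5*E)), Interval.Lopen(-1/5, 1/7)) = Interval.Lopen(-51/7, 5*E)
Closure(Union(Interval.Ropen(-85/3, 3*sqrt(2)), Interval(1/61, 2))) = Interval(-85/3, 3*sqrt(2))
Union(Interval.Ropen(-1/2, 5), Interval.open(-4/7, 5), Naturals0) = Union(Interval.Lopen(-4/7, 5), Naturals0)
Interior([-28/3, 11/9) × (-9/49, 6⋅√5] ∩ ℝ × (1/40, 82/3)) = (-28/3, 11/9) × (1/40, 6⋅√5)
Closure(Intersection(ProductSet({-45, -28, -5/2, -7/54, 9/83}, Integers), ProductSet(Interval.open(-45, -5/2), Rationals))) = ProductSet({-28}, Integers)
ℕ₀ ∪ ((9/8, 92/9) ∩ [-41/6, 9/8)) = ℕ₀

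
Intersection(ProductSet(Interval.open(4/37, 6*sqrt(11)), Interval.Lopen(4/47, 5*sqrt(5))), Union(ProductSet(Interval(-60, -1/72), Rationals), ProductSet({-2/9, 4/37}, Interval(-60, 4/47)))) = EmptySet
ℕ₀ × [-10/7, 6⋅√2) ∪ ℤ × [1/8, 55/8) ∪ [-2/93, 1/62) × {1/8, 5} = (ℤ × [1/8, 55/8)) ∪ ([-2/93, 1/62) × {1/8, 5}) ∪ (ℕ₀ × [-10/7, 6⋅√2))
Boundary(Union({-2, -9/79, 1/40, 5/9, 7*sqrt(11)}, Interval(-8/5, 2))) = {-2, -8/5, 2, 7*sqrt(11)}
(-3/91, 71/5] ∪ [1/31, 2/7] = (-3/91, 71/5]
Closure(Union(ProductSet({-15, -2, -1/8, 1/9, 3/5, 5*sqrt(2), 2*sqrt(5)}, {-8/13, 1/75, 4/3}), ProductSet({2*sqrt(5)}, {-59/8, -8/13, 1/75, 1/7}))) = Union(ProductSet({2*sqrt(5)}, {-59/8, -8/13, 1/75, 1/7}), ProductSet({-15, -2, -1/8, 1/9, 3/5, 5*sqrt(2), 2*sqrt(5)}, {-8/13, 1/75, 4/3}))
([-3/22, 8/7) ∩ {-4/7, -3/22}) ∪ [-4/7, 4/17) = [-4/7, 4/17)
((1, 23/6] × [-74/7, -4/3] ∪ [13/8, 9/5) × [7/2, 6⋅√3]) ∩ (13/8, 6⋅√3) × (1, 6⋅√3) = (13/8, 9/5) × [7/2, 6⋅√3)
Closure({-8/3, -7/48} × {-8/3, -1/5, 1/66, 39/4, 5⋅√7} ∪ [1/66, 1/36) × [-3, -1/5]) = ([1/66, 1/36] × [-3, -1/5]) ∪ ({-8/3, -7/48} × {-8/3, -1/5, 1/66, 39/4, 5⋅√7})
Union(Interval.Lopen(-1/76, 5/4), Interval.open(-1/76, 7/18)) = Interval.Lopen(-1/76, 5/4)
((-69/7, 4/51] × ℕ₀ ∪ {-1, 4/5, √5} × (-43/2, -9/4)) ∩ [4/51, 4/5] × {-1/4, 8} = {4/51} × {8}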